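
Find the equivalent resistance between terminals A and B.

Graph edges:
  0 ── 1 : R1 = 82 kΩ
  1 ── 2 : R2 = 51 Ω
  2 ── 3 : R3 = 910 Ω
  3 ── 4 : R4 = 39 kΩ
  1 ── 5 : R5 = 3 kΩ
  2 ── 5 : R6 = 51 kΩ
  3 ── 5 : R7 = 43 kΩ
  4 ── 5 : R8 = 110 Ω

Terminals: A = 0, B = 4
The network is not a plain series/parallel combination. Inject a 1 A test current into terminal A (node 0) and return it from terminal B (node 4); then R_eq = V_A / (1 A).
Nodal analysis, taking node 4 as the 0 V reference.
Current source I_test pushes 1 A into node 0 and draws it out of node 4.
KCL at each unknown node (sum of currents leaving = 0; resistances in Ω):
  Node 0: (V_0 - V_1)/82000 - 1 = 0
  Node 1: (V_1 - V_0)/82000 + (V_1 - V_2)/51 + (V_1 - V_5)/3000 = 0
  Node 2: (V_2 - V_1)/51 + (V_2 - V_3)/910 + (V_2 - V_5)/51000 = 0
  Node 3: (V_3 - V_2)/910 + (V_3 - 0)/39000 + (V_3 - V_5)/43000 = 0
  Node 5: (V_5 - V_1)/3000 + (V_5 - V_2)/51000 + (V_5 - V_3)/43000 + (V_5 - 0)/110 = 0
Collecting terms (coefficients in siemens):
  0.0000122·V_0 - 0.0000122·V_1 = 1
  0.01995·V_1 - 0.0000122·V_0 - 0.01961·V_2 - 0.0003333·V_5 = 0
  0.02073·V_2 - 0.01961·V_1 - 0.001099·V_3 - 0.00001961·V_5 = 0
  0.001148·V_3 - 0.001099·V_2 - 0.00002326·V_5 = 0
  0.009467·V_5 - 0.0003333·V_1 - 0.00001961·V_2 - 0.00002326·V_3 = 0
Solving these 5 simultaneous equations (Gaussian elimination) gives:
  V_0 = 84600 V, V_1 = 2600 V, V_2 = 2591 V, V_3 = 2483 V
  V_5 = 103 V
R_eq = V_0 / 1 A = 84600 Ω = 84.6 kΩ

Final answer: 84.6 kΩ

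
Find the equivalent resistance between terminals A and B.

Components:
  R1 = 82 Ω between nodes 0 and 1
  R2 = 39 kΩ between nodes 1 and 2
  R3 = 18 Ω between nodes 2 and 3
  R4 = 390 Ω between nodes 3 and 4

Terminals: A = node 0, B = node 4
Reduce the network between node 0 (A) and node 4 (B) by series/parallel combination:
  Rs1 = R1 + R2 (series, joined only at node 1) = 82 + 39000 = 39080 Ω
  Rs2 = R3 + Rs1 (series, joined only at node 2) = 18 + 39080 = 39100 Ω
  Rs3 = R4 + Rs2 (series, joined only at node 3) = 390 + 39100 = 39490 Ω
R_eq = 39.49 kΩ

Final answer: 39.49 kΩ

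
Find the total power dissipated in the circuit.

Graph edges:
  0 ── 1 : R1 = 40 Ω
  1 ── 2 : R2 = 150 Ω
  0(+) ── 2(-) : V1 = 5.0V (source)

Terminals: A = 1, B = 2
Nodal analysis, taking node 2 as the 0 V reference.
Source V1 fixes V_0 = 5 V.
KCL at each unknown node (sum of currents leaving = 0; resistances in Ω):
  Node 1: (V_1 - 5)/40 + (V_1 - 0)/150 = 0
Collecting terms: 0.03167 × V_1 = 0.125  =>  V_1 = 3.947 V
Power in each resistor, P = (ΔV)²/R:
  P_R1 = (5 - 3.947)²/40 = 0.0277 W
  P_R2 = (3.947 - 0)²/150 = 0.1039 W
P_total = P_R1 + P_R2 = 0.1316 W

Final answer: 0.1316 W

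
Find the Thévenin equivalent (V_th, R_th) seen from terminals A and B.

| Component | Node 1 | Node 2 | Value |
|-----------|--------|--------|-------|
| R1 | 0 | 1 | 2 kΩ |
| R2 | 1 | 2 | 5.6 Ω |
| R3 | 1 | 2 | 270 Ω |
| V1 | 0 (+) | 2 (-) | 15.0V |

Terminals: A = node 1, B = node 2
Step 1 — V_th is the open-circuit voltage V_A - V_B (nothing connected across the terminals).
Nodal analysis, taking node 2 as the 0 V reference.
Source V1 fixes V_0 = 15 V.
KCL at each unknown node (sum of currents leaving = 0; resistances in Ω):
  Node 1: (V_1 - 15)/2000 + (V_1 - 0)/5.6 + (V_1 - 0)/270 = 0
Collecting terms: 0.1828 × V_1 = 0.0075  =>  V_1 = 0.04103 V
V_th = V_1 - V_2 = 0.04103 - 0 = 0.04103 V
Step 2 — R_th: zero the source — replace V1 by a short circuit (node 2 merges into node 0) — and find the resistance seen between A (node 1) and B (node 0).
Reduce the network between node 1 (A) and node 0 (B) by series/parallel combination:
  Rp1 = R1 ‖ R2 ‖ R3 (parallel, all between nodes 0 and 1) = 1/(1/2000 + 1/5.6 + 1/270) = 5.471 Ω
R_th = 5.471 Ω

Final answer: V_th = 0.04103 V, R_th = 5.471 Ω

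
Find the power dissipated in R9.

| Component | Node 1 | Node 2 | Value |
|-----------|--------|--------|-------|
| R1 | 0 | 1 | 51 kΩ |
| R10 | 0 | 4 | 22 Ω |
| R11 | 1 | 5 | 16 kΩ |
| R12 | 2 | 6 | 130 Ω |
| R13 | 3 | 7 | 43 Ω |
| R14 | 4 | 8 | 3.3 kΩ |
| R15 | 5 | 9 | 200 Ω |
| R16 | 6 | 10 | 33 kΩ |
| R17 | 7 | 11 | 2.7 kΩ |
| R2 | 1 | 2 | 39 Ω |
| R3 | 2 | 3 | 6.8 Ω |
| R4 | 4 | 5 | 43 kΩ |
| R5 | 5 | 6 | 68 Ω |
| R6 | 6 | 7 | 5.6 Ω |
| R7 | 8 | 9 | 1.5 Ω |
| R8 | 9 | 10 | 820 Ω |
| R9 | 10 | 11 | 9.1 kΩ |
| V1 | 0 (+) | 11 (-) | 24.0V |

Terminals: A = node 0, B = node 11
Nodal analysis, taking node 11 as the 0 V reference.
Source V1 fixes V_0 = 24 V.
KCL at each unknown node (sum of currents leaving = 0; resistances in Ω):
  Node 1: (V_1 - 24)/51000 + (V_1 - V_2)/39 + (V_1 - V_5)/16000 = 0
  Node 2: (V_2 - V_1)/39 + (V_2 - V_3)/6.8 + (V_2 - V_6)/130 = 0
  Node 3: (V_3 - V_2)/6.8 + (V_3 - V_7)/43 = 0
  Node 4: (V_4 - V_5)/43000 + (V_4 - 24)/22 + (V_4 - V_8)/3300 = 0
  Node 5: (V_5 - V_4)/43000 + (V_5 - V_6)/68 + (V_5 - V_1)/16000 + (V_5 - V_9)/200 = 0
  Node 6: (V_6 - V_5)/68 + (V_6 - V_7)/5.6 + (V_6 - V_2)/130 + (V_6 - V_10)/33000 = 0
  Node 7: (V_7 - V_6)/5.6 + (V_7 - V_3)/43 + (V_7 - 0)/2700 = 0
  Node 8: (V_8 - V_9)/1.5 + (V_8 - V_4)/3300 = 0
  Node 9: (V_9 - V_8)/1.5 + (V_9 - V_10)/820 + (V_9 - V_5)/200 = 0
  Node 10: (V_10 - V_9)/820 + (V_10 - 0)/9100 + (V_10 - V_6)/33000 = 0
Collecting terms (coefficients in siemens):
  0.02572·V_1 - 0.02564·V_2 - 0.0000625·V_5 = 0.0004706
  0.1804·V_2 - 0.02564·V_1 - 0.1471·V_3 - 0.007692·V_6 = 0
  0.1703·V_3 - 0.1471·V_2 - 0.02326·V_7 = 0
  0.04578·V_4 - 0.00002326·V_5 - 0.000303·V_8 = 1.091
  0.01979·V_5 - 0.0000625·V_1 - 0.00002326·V_4 - 0.01471·V_6 - 0.005·V_9 = 0
  0.201·V_6 - 0.007692·V_2 - 0.01471·V_5 - 0.1786·V_7 - 0.0000303·V_10 = 0
  0.2022·V_7 - 0.02326·V_3 - 0.1786·V_6 = 0
  0.667·V_8 - 0.000303·V_4 - 0.6667·V_9 = 0
  0.6729·V_9 - 0.005·V_5 - 0.6667·V_8 - 0.00122·V_10 = 0
  0.00136·V_10 - 0.0000303·V_6 - 0.00122·V_9 = 0
Solving these 10 simultaneous equations (Gaussian elimination) gives:
  V_1 = 9.723 V, V_2 = 9.712 V, V_3 = 9.71 V, V_4 = 23.9 V
  V_5 = 9.939 V, V_6 = 9.715 V, V_7 = 9.696 V, V_8 = 10.54 V
  V_9 = 10.54 V, V_10 = 9.667 V
I_R9 = (V_10 - V_11)/R9 = (9.667 - 0)/9100 = 0.001062 A
P_R9 = I_R9² × R9 = (0.001062)² × 9100 = 0.01027 W

Final answer: 0.01027 W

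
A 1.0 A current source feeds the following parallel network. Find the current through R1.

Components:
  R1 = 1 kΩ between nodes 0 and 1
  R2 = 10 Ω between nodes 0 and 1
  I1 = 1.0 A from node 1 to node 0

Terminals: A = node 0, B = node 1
All resistors sit directly between nodes 0 and 1, so they are in parallel and share one voltage V; the full source current 1 A splits among them.
1/R_par = 1/1000 + 1/10 = 0.101 S  =>  R_par = 9.901 Ω
V = I × R_par = 1 × 9.901 = 9.901 V
I_R1 = V/R1 = 9.901/1000 = 0.009901 A

Final answer: 0.009901 A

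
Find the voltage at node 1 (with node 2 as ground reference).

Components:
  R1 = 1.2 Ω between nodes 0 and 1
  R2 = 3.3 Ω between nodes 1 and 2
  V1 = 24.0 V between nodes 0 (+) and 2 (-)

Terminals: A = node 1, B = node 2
Nodal analysis, taking node 2 as the 0 V reference.
Source V1 fixes V_0 = 24 V.
KCL at each unknown node (sum of currents leaving = 0; resistances in Ω):
  Node 1: (V_1 - 24)/1.2 + (V_1 - 0)/3.3 = 0
Collecting terms: 1.136 × V_1 = 20  =>  V_1 = 17.6 V
The requested potential is V_1 = 17.6 V.

Final answer: V_1 = 17.6 V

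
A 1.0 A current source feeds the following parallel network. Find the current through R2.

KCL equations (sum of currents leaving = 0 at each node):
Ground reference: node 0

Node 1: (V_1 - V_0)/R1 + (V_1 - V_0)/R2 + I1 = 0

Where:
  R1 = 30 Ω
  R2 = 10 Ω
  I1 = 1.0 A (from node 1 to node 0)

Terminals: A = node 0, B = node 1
All resistors sit directly between nodes 0 and 1, so they are in parallel and share one voltage V; the full source current 1 A splits among them.
1/R_par = 1/30 + 1/10 = 0.1333 S  =>  R_par = 7.5 Ω
V = I × R_par = 1 × 7.5 = 7.5 V
I_R2 = V/R2 = 7.5/10 = 0.75 A

Final answer: 0.75 A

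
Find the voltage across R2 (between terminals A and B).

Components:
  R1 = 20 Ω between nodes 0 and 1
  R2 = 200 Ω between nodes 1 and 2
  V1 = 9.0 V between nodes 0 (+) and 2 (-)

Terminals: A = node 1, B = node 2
R1 and R2 are in series across V1 (node 0 → node 1 → node 2), and the output A–B is taken across R2, so this is a voltage divider.
Series current: I = V1/(R1 + R2) = 9/(20 + 200) = 9/220 = 0.04091 A
V_R2 = I × R2 = V1 × R2/(R1 + R2) = 9 × 200/220 = 8.182 V

Final answer: 8.182 V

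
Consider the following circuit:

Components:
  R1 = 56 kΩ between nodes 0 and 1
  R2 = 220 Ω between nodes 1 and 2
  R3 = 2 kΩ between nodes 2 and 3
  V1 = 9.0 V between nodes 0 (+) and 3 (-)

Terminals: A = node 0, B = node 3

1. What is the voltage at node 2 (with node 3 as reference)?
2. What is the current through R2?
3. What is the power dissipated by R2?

Nodal analysis, taking node 3 as the 0 V reference.
Source V1 fixes V_0 = 9 V.
KCL at each unknown node (sum of currents leaving = 0; resistances in Ω):
  Node 1: (V_1 - 9)/56000 + (V_1 - V_2)/220 = 0
  Node 2: (V_2 - V_1)/220 + (V_2 - 0)/2000 = 0
Collecting terms (coefficients in siemens):
  0.004563·V_1 - 0.004545·V_2 = 0.0001607
  0.005045·V_2 - 0.004545·V_1 = 0
Determinant D = (0.004563)(0.005045) - (-0.004545)(-0.004545) = 0.000002363
V_1 = [(0.0001607)(0.005045) - (-0.004545)(0)]/D = 0.3432 V
V_2 = [(0.004563)(0) - (0.0001607)(-0.004545)]/D = 0.3092 V
Part 1:
  Read off the nodal solution: V_2 = 0.3092 V
Part 2:
  I_R2 = (V_1 - V_2)/R2 = (0.3432 - 0.3092)/220 = 0.0001546 A
  Magnitude: I_R2 = 0.0001546 A
Part 3:
  I_R2 = (V_1 - V_2)/R2 = (0.3432 - 0.3092)/220 = 0.0001546 A
  P_R2 = I_R2² × R2 = (0.0001546)² × 220 = 0.000005257 W

Final answers:
1. V_2 = 0.3092 V
2. I_R2 = 0.0001546 A
3. P_R2 = 5.257e-06 W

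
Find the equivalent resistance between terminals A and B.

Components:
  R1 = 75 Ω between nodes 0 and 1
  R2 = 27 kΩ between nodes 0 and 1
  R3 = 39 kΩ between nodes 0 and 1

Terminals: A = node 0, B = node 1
Reduce the network between node 0 (A) and node 1 (B) by series/parallel combination:
  Rp1 = R1 ‖ R2 ‖ R3 (parallel, all between nodes 0 and 1) = 1/(1/75 + 1/27000 + 1/39000) = 74.65 Ω
R_eq = 74.65 Ω

Final answer: 74.65 Ω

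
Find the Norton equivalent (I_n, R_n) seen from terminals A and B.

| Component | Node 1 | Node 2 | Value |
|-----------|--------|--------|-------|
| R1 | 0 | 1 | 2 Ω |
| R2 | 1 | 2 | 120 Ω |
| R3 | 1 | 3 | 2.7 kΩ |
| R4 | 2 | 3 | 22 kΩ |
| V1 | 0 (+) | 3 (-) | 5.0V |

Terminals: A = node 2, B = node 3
Find the Thévenin equivalent first; then I_n = V_th/R_th and R_n = R_th.
Step 1 — V_th is the open-circuit voltage V_A - V_B (nothing connected across the terminals).
Nodal analysis, taking node 3 as the 0 V reference.
Source V1 fixes V_0 = 5 V.
KCL at each unknown node (sum of currents leaving = 0; resistances in Ω):
  Node 1: (V_1 - 5)/2 + (V_1 - V_2)/120 + (V_1 - 0)/2700 = 0
  Node 2: (V_2 - V_1)/120 + (V_2 - 0)/22000 = 0
Collecting terms (coefficients in siemens):
  0.5087·V_1 - 0.008333·V_2 = 2.5
  0.008379·V_2 - 0.008333·V_1 = 0
Determinant D = (0.5087)(0.008379) - (-0.008333)(-0.008333) = 0.004193
V_1 = [(2.5)(0.008379) - (-0.008333)(0)]/D = 4.996 V
V_2 = [(0.5087)(0) - (2.5)(-0.008333)]/D = 4.969 V
V_th = V_2 - V_3 = 4.969 - 0 = 4.969 V
Step 2 — R_th: zero the source — replace V1 by a short circuit (node 3 merges into node 0) — and find the resistance seen between A (node 2) and B (node 0).
Reduce the network between node 2 (A) and node 0 (B) by series/parallel combination:
  Rp1 = R1 ‖ R3 (parallel, both between nodes 0 and 1) = 1/(1/2 + 1/2700) = 1.999 Ω
  Rs1 = R2 + Rp1 (series, joined only at node 1) = 120 + 1.999 = 122 Ω
  Rp2 = R4 ‖ Rs1 (parallel, both between nodes 0 and 2) = 1/(1/22000 + 1/122) = 121.3 Ω
R_th = 121.3 Ω
I_n = V_th/R_th = 4.969/121.3 = 0.04095 A, and R_n = R_th = 121.3 Ω

Final answer: I_n = 0.04095 A, R_n = 121.3 Ω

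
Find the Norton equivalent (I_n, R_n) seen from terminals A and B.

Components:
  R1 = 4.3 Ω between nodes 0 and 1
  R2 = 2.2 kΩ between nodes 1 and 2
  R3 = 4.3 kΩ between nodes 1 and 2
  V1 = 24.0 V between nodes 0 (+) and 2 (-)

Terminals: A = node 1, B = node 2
Find the Thévenin equivalent first; then I_n = V_th/R_th and R_n = R_th.
Step 1 — V_th is the open-circuit voltage V_A - V_B (nothing connected across the terminals).
Nodal analysis, taking node 2 as the 0 V reference.
Source V1 fixes V_0 = 24 V.
KCL at each unknown node (sum of currents leaving = 0; resistances in Ω):
  Node 1: (V_1 - 24)/4.3 + (V_1 - 0)/2200 + (V_1 - 0)/4300 = 0
Collecting terms: 0.2332 × V_1 = 5.581  =>  V_1 = 23.93 V
V_th = V_1 - V_2 = 23.93 - 0 = 23.93 V
Step 2 — R_th: zero the source — replace V1 by a short circuit (node 2 merges into node 0) — and find the resistance seen between A (node 1) and B (node 0).
Reduce the network between node 1 (A) and node 0 (B) by series/parallel combination:
  Rp1 = R1 ‖ R2 ‖ R3 (parallel, all between nodes 0 and 1) = 1/(1/4.3 + 1/2200 + 1/4300) = 4.287 Ω
R_th = 4.287 Ω
I_n = V_th/R_th = 23.93/4.287 = 5.581 A, and R_n = R_th = 4.287 Ω

Final answer: I_n = 5.581 A, R_n = 4.287 Ω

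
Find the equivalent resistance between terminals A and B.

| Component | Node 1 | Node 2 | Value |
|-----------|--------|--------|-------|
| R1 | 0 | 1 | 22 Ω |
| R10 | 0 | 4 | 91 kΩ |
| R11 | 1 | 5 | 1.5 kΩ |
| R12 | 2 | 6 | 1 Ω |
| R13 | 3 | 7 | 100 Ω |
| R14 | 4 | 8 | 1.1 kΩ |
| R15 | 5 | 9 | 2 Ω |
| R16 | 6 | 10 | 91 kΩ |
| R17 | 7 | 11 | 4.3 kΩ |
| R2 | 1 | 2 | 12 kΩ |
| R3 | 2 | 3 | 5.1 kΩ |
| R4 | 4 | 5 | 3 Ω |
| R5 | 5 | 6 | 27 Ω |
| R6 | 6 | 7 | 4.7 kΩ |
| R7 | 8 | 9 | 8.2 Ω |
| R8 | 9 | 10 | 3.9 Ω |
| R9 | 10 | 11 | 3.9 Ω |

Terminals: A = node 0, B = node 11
The network is not a plain series/parallel combination. Inject a 1 A test current into terminal A (node 0) and return it from terminal B (node 11); then R_eq = V_A / (1 A).
Nodal analysis, taking node 11 as the 0 V reference.
Current source I_test pushes 1 A into node 0 and draws it out of node 11.
KCL at each unknown node (sum of currents leaving = 0; resistances in Ω):
  Node 0: (V_0 - V_1)/22 + (V_0 - V_4)/91000 - 1 = 0
  Node 1: (V_1 - V_0)/22 + (V_1 - V_2)/12000 + (V_1 - V_5)/1500 = 0
  Node 2: (V_2 - V_1)/12000 + (V_2 - V_3)/5100 + (V_2 - V_6)/1 = 0
  Node 3: (V_3 - V_2)/5100 + (V_3 - V_7)/100 = 0
  Node 4: (V_4 - V_0)/91000 + (V_4 - V_5)/3 + (V_4 - V_8)/1100 = 0
  Node 5: (V_5 - V_1)/1500 + (V_5 - V_4)/3 + (V_5 - V_6)/27 + (V_5 - V_9)/2 = 0
  Node 6: (V_6 - V_2)/1 + (V_6 - V_5)/27 + (V_6 - V_7)/4700 + (V_6 - V_10)/91000 = 0
  Node 7: (V_7 - V_3)/100 + (V_7 - V_6)/4700 + (V_7 - 0)/4300 = 0
  Node 8: (V_8 - V_4)/1100 + (V_8 - V_9)/8.2 = 0
  Node 9: (V_9 - V_5)/2 + (V_9 - V_8)/8.2 + (V_9 - V_10)/3.9 = 0
  Node 10: (V_10 - V_6)/91000 + (V_10 - V_9)/3.9 + (V_10 - 0)/3.9 = 0
Collecting terms (coefficients in siemens):
  0.04547·V_0 - 0.04545·V_1 - 0.00001099·V_4 = 1
  0.0462·V_1 - 0.04545·V_0 - 0.00008333·V_2 - 0.0006667·V_5 = 0
  1·V_2 - 0.00008333·V_1 - 0.0001961·V_3 - 1·V_6 = 0
  0.0102·V_3 - 0.0001961·V_2 - 0.01·V_7 = 0
  0.3343·V_4 - 0.00001099·V_0 - 0.3333·V_5 - 0.0009091·V_8 = 0
  0.871·V_5 - 0.0006667·V_1 - 0.3333·V_4 - 0.03704·V_6 - 0.5·V_9 = 0
  1.037·V_6 - 1·V_2 - 0.03704·V_5 - 0.0002128·V_7 - 0.00001099·V_10 = 0
  0.01045·V_7 - 0.01·V_3 - 0.0002128·V_6 = 0
  0.1229·V_8 - 0.0009091·V_4 - 0.122·V_9 = 0
  0.8784·V_9 - 0.5·V_5 - 0.122·V_8 - 0.2564·V_10 = 0
  0.5128·V_10 - 0.00001099·V_6 - 0.2564·V_9 = 0
Solving these 11 simultaneous equations (Gaussian elimination) gives:
  V_0 = 1346 V, V_1 = 1324 V, V_2 = 12.78 V, V_3 = 8.175 V
  V_4 = 9.816 V, V_5 = 9.777 V, V_6 = 12.67 V, V_7 = 8.084 V
  V_8 = 7.8 V, V_9 = 7.785 V, V_10 = 3.893 V
R_eq = V_0 / 1 A = 1346 Ω = 1.346 kΩ

Final answer: 1.346 kΩ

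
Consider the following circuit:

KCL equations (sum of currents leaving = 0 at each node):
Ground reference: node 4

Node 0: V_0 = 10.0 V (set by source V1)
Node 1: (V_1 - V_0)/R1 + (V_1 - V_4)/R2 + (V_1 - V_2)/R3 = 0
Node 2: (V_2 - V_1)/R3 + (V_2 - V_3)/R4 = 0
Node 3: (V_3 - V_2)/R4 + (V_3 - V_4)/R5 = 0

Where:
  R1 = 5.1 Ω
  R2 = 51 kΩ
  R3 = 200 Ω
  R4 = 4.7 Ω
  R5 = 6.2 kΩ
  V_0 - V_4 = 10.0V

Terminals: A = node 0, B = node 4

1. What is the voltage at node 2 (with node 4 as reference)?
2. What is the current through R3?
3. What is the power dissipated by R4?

Nodal analysis, taking node 4 as the 0 V reference.
Source V1 fixes V_0 = 10 V.
KCL at each unknown node (sum of currents leaving = 0; resistances in Ω):
  Node 1: (V_1 - 10)/5.1 + (V_1 - 0)/51000 + (V_1 - V_2)/200 = 0
  Node 2: (V_2 - V_1)/200 + (V_2 - V_3)/4.7 = 0
  Node 3: (V_3 - V_2)/4.7 + (V_3 - 0)/6200 = 0
Collecting terms (coefficients in siemens):
  0.2011·V_1 - 0.005·V_2 = 1.961
  0.2178·V_2 - 0.005·V_1 - 0.2128·V_3 = 0
  0.2129·V_3 - 0.2128·V_2 = 0
Solving these 3 simultaneous equations (Gaussian elimination) gives:
  V_1 = 9.991 V, V_2 = 9.679 V, V_3 = 9.672 V
Part 1:
  Read off the nodal solution: V_2 = 9.679 V
Part 2:
  I_R3 = (V_1 - V_2)/R3 = (9.991 - 9.679)/200 = 0.00156 A
  Magnitude: I_R3 = 0.00156 A
Part 3:
  I_R4 = (V_2 - V_3)/R4 = (9.679 - 9.672)/4.7 = 0.00156 A
  P_R4 = I_R4² × R4 = (0.00156)² × 4.7 = 0.00001144 W

Final answers:
1. V_2 = 9.679 V
2. I_R3 = 0.00156 A
3. P_R4 = 1.144e-05 W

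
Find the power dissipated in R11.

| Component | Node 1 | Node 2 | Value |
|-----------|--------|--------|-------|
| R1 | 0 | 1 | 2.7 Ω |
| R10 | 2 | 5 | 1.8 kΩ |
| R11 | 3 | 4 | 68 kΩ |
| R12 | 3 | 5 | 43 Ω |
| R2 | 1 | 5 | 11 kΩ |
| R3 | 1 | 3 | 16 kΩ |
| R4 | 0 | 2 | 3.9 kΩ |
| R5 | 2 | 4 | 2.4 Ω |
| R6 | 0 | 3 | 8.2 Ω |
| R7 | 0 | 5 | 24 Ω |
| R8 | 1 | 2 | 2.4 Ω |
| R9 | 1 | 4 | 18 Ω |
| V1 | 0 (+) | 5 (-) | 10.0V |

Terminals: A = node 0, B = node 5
Nodal analysis, taking node 5 as the 0 V reference.
Source V1 fixes V_0 = 10 V.
KCL at each unknown node (sum of currents leaving = 0; resistances in Ω):
  Node 1: (V_1 - 10)/2.7 + (V_1 - 0)/11000 + (V_1 - V_3)/16000 + (V_1 - V_2)/2.4 + (V_1 - V_4)/18 = 0
  Node 2: (V_2 - 10)/3900 + (V_2 - V_4)/2.4 + (V_2 - V_1)/2.4 + (V_2 - 0)/1800 = 0
  Node 3: (V_3 - V_1)/16000 + (V_3 - 10)/8.2 + (V_3 - V_4)/68000 + (V_3 - 0)/43 = 0
  Node 4: (V_4 - V_2)/2.4 + (V_4 - V_1)/18 + (V_4 - V_3)/68000 = 0
Collecting terms (coefficients in siemens):
  0.8427·V_1 - 0.4167·V_2 - 0.0000625·V_3 - 0.05556·V_4 = 3.704
  0.8341·V_2 - 0.4167·V_1 - 0.4167·V_4 = 0.002564
  0.1453·V_3 - 0.0000625·V_1 - 0.00001471·V_4 = 1.22
  0.4722·V_4 - 0.05556·V_1 - 0.4167·V_2 - 0.00001471·V_3 = 0
Solving these 4 simultaneous equations (Gaussian elimination) gives:
  V_1 = 9.982 V, V_2 = 9.97 V, V_3 = 8.399 V, V_4 = 9.972 V
I_R11 = (V_3 - V_4)/R11 = (8.399 - 9.972)/68000 = -0.00002312 A
P_R11 = I_R11² × R11 = (-0.00002312)² × 68000 = 0.00003636 W

Final answer: 3.636e-05 W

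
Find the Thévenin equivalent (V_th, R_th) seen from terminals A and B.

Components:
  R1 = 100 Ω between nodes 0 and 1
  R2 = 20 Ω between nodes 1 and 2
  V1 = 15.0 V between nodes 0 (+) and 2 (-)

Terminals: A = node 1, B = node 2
Step 1 — V_th is the open-circuit voltage V_A - V_B (nothing connected across the terminals).
Nodal analysis, taking node 2 as the 0 V reference.
Source V1 fixes V_0 = 15 V.
KCL at each unknown node (sum of currents leaving = 0; resistances in Ω):
  Node 1: (V_1 - 15)/100 + (V_1 - 0)/20 = 0
Collecting terms: 0.06 × V_1 = 0.15  =>  V_1 = 2.5 V
V_th = V_1 - V_2 = 2.5 - 0 = 2.5 V
Step 2 — R_th: zero the source — replace V1 by a short circuit (node 2 merges into node 0) — and find the resistance seen between A (node 1) and B (node 0).
Reduce the network between node 1 (A) and node 0 (B) by series/parallel combination:
  Rp1 = R1 ‖ R2 (parallel, both between nodes 0 and 1) = 1/(1/100 + 1/20) = 16.67 Ω
R_th = 16.67 Ω

Final answer: V_th = 2.5 V, R_th = 16.67 Ω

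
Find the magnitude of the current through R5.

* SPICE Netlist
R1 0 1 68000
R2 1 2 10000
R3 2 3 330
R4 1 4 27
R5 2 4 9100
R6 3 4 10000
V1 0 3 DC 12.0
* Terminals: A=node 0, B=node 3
Nodal analysis, taking node 3 as the 0 V reference.
Source V1 fixes V_0 = 12 V.
KCL at each unknown node (sum of currents leaving = 0; resistances in Ω):
  Node 1: (V_1 - 12)/68000 + (V_1 - V_2)/10000 + (V_1 - V_4)/27 = 0
  Node 2: (V_2 - V_1)/10000 + (V_2 - 0)/330 + (V_2 - V_4)/9100 = 0
  Node 4: (V_4 - V_1)/27 + (V_4 - V_2)/9100 + (V_4 - 0)/10000 = 0
Collecting terms (coefficients in siemens):
  0.03715·V_1 - 0.0001·V_2 - 0.03704·V_4 = 0.0001765
  0.00324·V_2 - 0.0001·V_1 - 0.0001099·V_4 = 0
  0.03725·V_4 - 0.03704·V_1 - 0.0001099·V_2 = 0
Solving these 3 simultaneous equations (Gaussian elimination) gives:
  V_1 = 0.5695 V, V_2 = 0.03678 V, V_4 = 0.5664 V
I_R5 = (V_2 - V_4)/R5 = (0.03678 - 0.5664)/9100 = -0.00005819 A
|I_R5| = 0.00005819 A

Final answer: |I_R5| = 5.819e-05 A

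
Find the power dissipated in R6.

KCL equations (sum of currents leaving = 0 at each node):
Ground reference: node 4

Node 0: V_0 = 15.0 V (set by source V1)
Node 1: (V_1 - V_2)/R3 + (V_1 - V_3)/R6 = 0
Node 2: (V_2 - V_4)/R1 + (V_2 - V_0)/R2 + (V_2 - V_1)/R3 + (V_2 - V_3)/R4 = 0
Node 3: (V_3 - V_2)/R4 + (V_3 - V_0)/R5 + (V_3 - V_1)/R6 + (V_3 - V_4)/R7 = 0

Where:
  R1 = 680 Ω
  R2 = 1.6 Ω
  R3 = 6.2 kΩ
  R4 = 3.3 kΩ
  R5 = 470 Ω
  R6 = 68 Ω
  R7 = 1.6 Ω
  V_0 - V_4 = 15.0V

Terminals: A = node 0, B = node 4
Nodal analysis, taking node 4 as the 0 V reference.
Source V1 fixes V_0 = 15 V.
KCL at each unknown node (sum of currents leaving = 0; resistances in Ω):
  Node 1: (V_1 - V_2)/6200 + (V_1 - V_3)/68 = 0
  Node 2: (V_2 - 0)/680 + (V_2 - 15)/1.6 + (V_2 - V_1)/6200 + (V_2 - V_3)/3300 = 0
  Node 3: (V_3 - V_2)/3300 + (V_3 - 15)/470 + (V_3 - V_1)/68 + (V_3 - 0)/1.6 = 0
Collecting terms (coefficients in siemens):
  0.01487·V_1 - 0.0001613·V_2 - 0.01471·V_3 = 0
  0.6269·V_2 - 0.0001613·V_1 - 0.000303·V_3 = 9.375
  0.6421·V_3 - 0.01471·V_1 - 0.000303·V_2 = 0.03191
Solving these 3 simultaneous equations (Gaussian elimination) gives:
  V_1 = 0.2234 V, V_2 = 14.95 V, V_3 = 0.06187 V
I_R6 = (V_1 - V_3)/R6 = (0.2234 - 0.06187)/68 = 0.002376 A
P_R6 = I_R6² × R6 = (0.002376)² × 68 = 0.0003838 W

Final answer: 0.0003838 W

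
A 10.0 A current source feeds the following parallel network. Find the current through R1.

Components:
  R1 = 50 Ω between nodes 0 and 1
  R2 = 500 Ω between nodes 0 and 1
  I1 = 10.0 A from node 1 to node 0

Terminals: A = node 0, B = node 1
All resistors sit directly between nodes 0 and 1, so they are in parallel and share one voltage V; the full source current 10 A splits among them.
1/R_par = 1/50 + 1/500 = 0.022 S  =>  R_par = 45.45 Ω
V = I × R_par = 10 × 45.45 = 454.5 V
I_R1 = V/R1 = 454.5/50 = 9.091 A

Final answer: 9.091 A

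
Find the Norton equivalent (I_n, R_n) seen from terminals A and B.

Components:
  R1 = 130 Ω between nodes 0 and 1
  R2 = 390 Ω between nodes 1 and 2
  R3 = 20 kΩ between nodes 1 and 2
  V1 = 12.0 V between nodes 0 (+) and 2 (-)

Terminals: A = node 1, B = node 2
Find the Thévenin equivalent first; then I_n = V_th/R_th and R_n = R_th.
Step 1 — V_th is the open-circuit voltage V_A - V_B (nothing connected across the terminals).
Nodal analysis, taking node 2 as the 0 V reference.
Source V1 fixes V_0 = 12 V.
KCL at each unknown node (sum of currents leaving = 0; resistances in Ω):
  Node 1: (V_1 - 12)/130 + (V_1 - 0)/390 + (V_1 - 0)/20000 = 0
Collecting terms: 0.01031 × V_1 = 0.09231  =>  V_1 = 8.956 V
V_th = V_1 - V_2 = 8.956 - 0 = 8.956 V
Step 2 — R_th: zero the source — replace V1 by a short circuit (node 2 merges into node 0) — and find the resistance seen between A (node 1) and B (node 0).
Reduce the network between node 1 (A) and node 0 (B) by series/parallel combination:
  Rp1 = R1 ‖ R2 ‖ R3 (parallel, all between nodes 0 and 1) = 1/(1/130 + 1/390 + 1/20000) = 97.03 Ω
R_th = 97.03 Ω
I_n = V_th/R_th = 8.956/97.03 = 0.09231 A, and R_n = R_th = 97.03 Ω

Final answer: I_n = 0.09231 A, R_n = 97.03 Ω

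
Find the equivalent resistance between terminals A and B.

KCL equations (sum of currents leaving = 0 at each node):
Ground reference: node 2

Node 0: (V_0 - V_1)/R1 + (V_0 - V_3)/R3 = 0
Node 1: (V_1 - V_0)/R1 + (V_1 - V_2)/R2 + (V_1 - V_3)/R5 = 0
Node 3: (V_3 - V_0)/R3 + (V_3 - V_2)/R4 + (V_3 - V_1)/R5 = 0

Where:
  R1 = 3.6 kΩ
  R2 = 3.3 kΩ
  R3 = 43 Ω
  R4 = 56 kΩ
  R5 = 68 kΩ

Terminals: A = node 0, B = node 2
The network is not a plain series/parallel combination. Inject a 1 A test current into terminal A (node 0) and return it from terminal B (node 2); then R_eq = V_A / (1 A).
Nodal analysis, taking node 2 as the 0 V reference.
Current source I_test pushes 1 A into node 0 and draws it out of node 2.
KCL at each unknown node (sum of currents leaving = 0; resistances in Ω):
  Node 0: (V_0 - V_1)/3600 + (V_0 - V_3)/43 - 1 = 0
  Node 1: (V_1 - V_0)/3600 + (V_1 - 0)/3300 + (V_1 - V_3)/68000 = 0
  Node 3: (V_3 - V_0)/43 + (V_3 - V_1)/68000 + (V_3 - 0)/56000 = 0
Collecting terms (coefficients in siemens):
  0.02353·V_0 - 0.0002778·V_1 - 0.02326·V_3 = 1
  0.0005955·V_1 - 0.0002778·V_0 - 0.00001471·V_3 = 0
  0.02329·V_3 - 0.02326·V_0 - 0.00001471·V_1 = 0
Solving these 3 simultaneous equations (Gaussian elimination) gives:
  V_0 = 6000 V, V_1 = 2947 V, V_3 = 5994 V
R_eq = V_0 / 1 A = 6000 Ω = 6 kΩ

Final answer: 6 kΩ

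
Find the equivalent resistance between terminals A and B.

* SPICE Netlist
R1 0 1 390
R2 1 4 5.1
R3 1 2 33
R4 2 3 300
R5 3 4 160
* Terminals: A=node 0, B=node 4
Reduce the network between node 0 (A) and node 4 (B) by series/parallel combination:
  Rs1 = R3 + R4 (series, joined only at node 2) = 33 + 300 = 333 Ω
  Rs2 = R5 + Rs1 (series, joined only at node 3) = 160 + 333 = 493 Ω
  Rp1 = R2 ‖ Rs2 (parallel, both between nodes 1 and 4) = 1/(1/5.1 + 1/493) = 5.048 Ω
  Rs3 = R1 + Rp1 (series, joined only at node 1) = 390 + 5.048 = 395 Ω
R_eq = 395 Ω

Final answer: 395 Ω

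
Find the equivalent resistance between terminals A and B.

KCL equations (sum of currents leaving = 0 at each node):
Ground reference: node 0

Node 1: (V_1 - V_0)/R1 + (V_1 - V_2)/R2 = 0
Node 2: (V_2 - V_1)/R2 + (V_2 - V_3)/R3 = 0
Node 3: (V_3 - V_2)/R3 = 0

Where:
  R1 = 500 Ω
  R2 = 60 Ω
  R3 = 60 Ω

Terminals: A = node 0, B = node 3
Reduce the network between node 0 (A) and node 3 (B) by series/parallel combination:
  Rs1 = R1 + R2 (series, joined only at node 1) = 500 + 60 = 560 Ω
  Rs2 = R3 + Rs1 (series, joined only at node 2) = 60 + 560 = 620 Ω
R_eq = 620 Ω

Final answer: 620 Ω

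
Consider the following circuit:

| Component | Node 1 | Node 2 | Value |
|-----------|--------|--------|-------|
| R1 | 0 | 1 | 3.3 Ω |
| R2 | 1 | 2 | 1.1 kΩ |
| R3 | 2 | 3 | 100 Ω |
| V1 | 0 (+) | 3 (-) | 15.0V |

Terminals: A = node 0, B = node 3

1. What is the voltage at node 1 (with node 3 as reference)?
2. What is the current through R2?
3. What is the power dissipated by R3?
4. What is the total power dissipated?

Nodal analysis, taking node 3 as the 0 V reference.
Source V1 fixes V_0 = 15 V.
KCL at each unknown node (sum of currents leaving = 0; resistances in Ω):
  Node 1: (V_1 - 15)/3.3 + (V_1 - V_2)/1100 = 0
  Node 2: (V_2 - V_1)/1100 + (V_2 - 0)/100 = 0
Collecting terms (coefficients in siemens):
  0.3039·V_1 - 0.0009091·V_2 = 4.545
  0.01091·V_2 - 0.0009091·V_1 = 0
Determinant D = (0.3039)(0.01091) - (-0.0009091)(-0.0009091) = 0.003315
V_1 = [(4.545)(0.01091) - (-0.0009091)(0)]/D = 14.96 V
V_2 = [(0.3039)(0) - (4.545)(-0.0009091)]/D = 1.247 V
Part 1:
  Read off the nodal solution: V_1 = 14.96 V
Part 2:
  I_R2 = (V_1 - V_2)/R2 = (14.96 - 1.247)/1100 = 0.01247 A
  Magnitude: I_R2 = 0.01247 A
Part 3:
  I_R3 = (V_2 - V_3)/R3 = (1.247 - 0)/100 = 0.01247 A
  P_R3 = I_R3² × R3 = (0.01247)² × 100 = 0.01554 W
Part 4:
  Power in each resistor, P = (ΔV)²/R:
    P_R1 = (15 - 14.96)²/3.3 = 0.0005128 W
    P_R2 = (14.96 - 1.247)²/1100 = 0.1709 W
    P_R3 = (1.247 - 0)²/100 = 0.01554 W
  P_total = P_R1 + P_R2 + P_R3 = 0.187 W

Final answers:
1. V_1 = 14.96 V
2. I_R2 = 0.01247 A
3. P_R3 = 0.01554 W
4. P_total = 0.187 W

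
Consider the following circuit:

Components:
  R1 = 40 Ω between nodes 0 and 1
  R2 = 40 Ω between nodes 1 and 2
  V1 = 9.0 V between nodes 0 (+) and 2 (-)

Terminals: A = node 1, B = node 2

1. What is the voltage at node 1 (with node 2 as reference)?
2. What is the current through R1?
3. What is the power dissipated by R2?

Nodal analysis, taking node 2 as the 0 V reference.
Source V1 fixes V_0 = 9 V.
KCL at each unknown node (sum of currents leaving = 0; resistances in Ω):
  Node 1: (V_1 - 9)/40 + (V_1 - 0)/40 = 0
Collecting terms: 0.05 × V_1 = 0.225  =>  V_1 = 4.5 V
Part 1:
  Read off the nodal solution: V_1 = 4.5 V
Part 2:
  I_R1 = (V_0 - V_1)/R1 = (9 - 4.5)/40 = 0.1125 A
  Magnitude: I_R1 = 0.1125 A
Part 3:
  I_R2 = (V_1 - V_2)/R2 = (4.5 - 0)/40 = 0.1125 A
  P_R2 = I_R2² × R2 = (0.1125)² × 40 = 0.5062 W

Final answers:
1. V_1 = 4.5 V
2. I_R1 = 0.1125 A
3. P_R2 = 0.5062 W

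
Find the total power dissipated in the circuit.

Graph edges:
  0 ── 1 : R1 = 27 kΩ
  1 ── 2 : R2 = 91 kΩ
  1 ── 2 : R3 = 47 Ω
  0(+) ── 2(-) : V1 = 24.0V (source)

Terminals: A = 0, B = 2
Nodal analysis, taking node 2 as the 0 V reference.
Source V1 fixes V_0 = 24 V.
KCL at each unknown node (sum of currents leaving = 0; resistances in Ω):
  Node 1: (V_1 - 24)/27000 + (V_1 - 0)/91000 + (V_1 - 0)/47 = 0
Collecting terms: 0.02132 × V_1 = 0.0008889  =>  V_1 = 0.04168 V
Power in each resistor, P = (ΔV)²/R:
  P_R1 = (24 - 0.04168)²/27000 = 0.02126 W
  P_R2 = (0.04168 - 0)²/91000 = 0.00000001909 W
  P_R3 = (0.04168 - 0)²/47 = 0.00003697 W
P_total = P_R1 + P_R2 + P_R3 = 0.0213 W

Final answer: 0.0213 W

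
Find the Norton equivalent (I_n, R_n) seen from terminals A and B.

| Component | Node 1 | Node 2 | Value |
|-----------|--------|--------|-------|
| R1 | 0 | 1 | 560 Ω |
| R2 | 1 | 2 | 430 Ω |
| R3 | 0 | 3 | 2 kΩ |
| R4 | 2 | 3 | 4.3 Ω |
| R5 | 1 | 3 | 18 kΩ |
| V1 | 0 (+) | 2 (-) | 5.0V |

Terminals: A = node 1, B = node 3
Find the Thévenin equivalent first; then I_n = V_th/R_th and R_n = R_th.
Step 1 — V_th is the open-circuit voltage V_A - V_B (nothing connected across the terminals).
Nodal analysis, taking node 2 as the 0 V reference.
Source V1 fixes V_0 = 5 V.
KCL at each unknown node (sum of currents leaving = 0; resistances in Ω):
  Node 1: (V_1 - 5)/560 + (V_1 - 0)/430 + (V_1 - V_3)/18000 = 0
  Node 3: (V_3 - 5)/2000 + (V_3 - 0)/4.3 + (V_3 - V_1)/18000 = 0
Collecting terms (coefficients in siemens):
  0.004167·V_1 - 0.00005556·V_3 = 0.008929
  0.2331·V_3 - 0.00005556·V_1 = 0.0025
Determinant D = (0.004167)(0.2331) - (-0.00005556)(-0.00005556) = 0.0009713
V_1 = [(0.008929)(0.2331) - (-0.00005556)(0.0025)]/D = 2.143 V
V_3 = [(0.004167)(0.0025) - (0.008929)(-0.00005556)]/D = 0.01124 V
V_th = V_1 - V_3 = 2.143 - 0.01124 = 2.132 V
Step 2 — R_th: zero the source — replace V1 by a short circuit (node 2 merges into node 0) — and find the resistance seen between A (node 1) and B (node 3).
Reduce the network between node 1 (A) and node 3 (B) by series/parallel combination:
  Rp1 = R1 ‖ R2 (parallel, both between nodes 0 and 1) = 1/(1/560 + 1/430) = 243.2 Ω
  Rp2 = R3 ‖ R4 (parallel, both between nodes 0 and 3) = 1/(1/2000 + 1/4.3) = 4.291 Ω
  Rs1 = Rp1 + Rp2 (series, joined only at node 0) = 243.2 + 4.291 = 247.5 Ω
  Rp3 = R5 ‖ Rs1 (parallel, both between nodes 1 and 3) = 1/(1/18000 + 1/247.5) = 244.2 Ω
R_th = 244.2 Ω
I_n = V_th/R_th = 2.132/244.2 = 0.00873 A, and R_n = R_th = 244.2 Ω

Final answer: I_n = 0.00873 A, R_n = 244.2 Ω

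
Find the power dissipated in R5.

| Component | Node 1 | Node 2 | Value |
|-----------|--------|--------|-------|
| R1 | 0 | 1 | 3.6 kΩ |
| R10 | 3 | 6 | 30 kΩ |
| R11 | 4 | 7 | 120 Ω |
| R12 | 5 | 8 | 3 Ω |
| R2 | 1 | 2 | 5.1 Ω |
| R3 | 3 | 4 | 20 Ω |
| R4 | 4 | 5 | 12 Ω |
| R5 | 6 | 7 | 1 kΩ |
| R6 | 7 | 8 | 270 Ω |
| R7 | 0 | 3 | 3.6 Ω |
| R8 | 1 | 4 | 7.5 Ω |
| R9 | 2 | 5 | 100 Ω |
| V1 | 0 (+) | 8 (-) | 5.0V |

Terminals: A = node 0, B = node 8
Nodal analysis, taking node 8 as the 0 V reference.
Source V1 fixes V_0 = 5 V.
KCL at each unknown node (sum of currents leaving = 0; resistances in Ω):
  Node 1: (V_1 - 5)/3600 + (V_1 - V_2)/5.1 + (V_1 - V_4)/7.5 = 0
  Node 2: (V_2 - V_1)/5.1 + (V_2 - V_5)/100 = 0
  Node 3: (V_3 - V_4)/20 + (V_3 - 5)/3.6 + (V_3 - V_6)/30000 = 0
  Node 4: (V_4 - V_3)/20 + (V_4 - V_5)/12 + (V_4 - V_1)/7.5 + (V_4 - V_7)/120 = 0
  Node 5: (V_5 - V_4)/12 + (V_5 - V_2)/100 + (V_5 - 0)/3 = 0
  Node 6: (V_6 - V_7)/1000 + (V_6 - V_3)/30000 = 0
  Node 7: (V_7 - V_6)/1000 + (V_7 - 0)/270 + (V_7 - V_4)/120 = 0
Collecting terms (coefficients in siemens):
  0.3297·V_1 - 0.1961·V_2 - 0.1333·V_4 = 0.001389
  0.2061·V_2 - 0.1961·V_1 - 0.01·V_5 = 0
  0.3278·V_3 - 0.05·V_4 - 0.00003333·V_6 = 1.389
  0.275·V_4 - 0.1333·V_1 - 0.05·V_3 - 0.08333·V_5 - 0.008333·V_7 = 0
  0.4267·V_5 - 0.01·V_2 - 0.08333·V_4 = 0
  0.001033·V_6 - 0.00003333·V_3 - 0.001·V_7 = 0
  0.01304·V_7 - 0.008333·V_4 - 0.001·V_6 = 0
Solving these 7 simultaneous equations (Gaussian elimination) gives:
  V_1 = 1.728 V, V_2 = 1.663 V, V_3 = 4.514 V, V_4 = 1.816 V
  V_5 = 0.3937 V, V_6 = 1.371 V, V_7 = 1.266 V
I_R5 = (V_6 - V_7)/R5 = (1.371 - 1.266)/1000 = 0.0001048 A
P_R5 = I_R5² × R5 = (0.0001048)² × 1000 = 0.00001098 W

Final answer: 1.098e-05 W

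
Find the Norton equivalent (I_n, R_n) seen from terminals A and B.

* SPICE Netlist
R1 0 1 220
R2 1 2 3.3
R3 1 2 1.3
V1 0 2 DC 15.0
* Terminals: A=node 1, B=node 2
Find the Thévenin equivalent first; then I_n = V_th/R_th and R_n = R_th.
Step 1 — V_th is the open-circuit voltage V_A - V_B (nothing connected across the terminals).
Nodal analysis, taking node 2 as the 0 V reference.
Source V1 fixes V_0 = 15 V.
KCL at each unknown node (sum of currents leaving = 0; resistances in Ω):
  Node 1: (V_1 - 15)/220 + (V_1 - 0)/3.3 + (V_1 - 0)/1.3 = 0
Collecting terms: 1.077 × V_1 = 0.06818  =>  V_1 = 0.06332 V
V_th = V_1 - V_2 = 0.06332 - 0 = 0.06332 V
Step 2 — R_th: zero the source — replace V1 by a short circuit (node 2 merges into node 0) — and find the resistance seen between A (node 1) and B (node 0).
Reduce the network between node 1 (A) and node 0 (B) by series/parallel combination:
  Rp1 = R1 ‖ R2 ‖ R3 (parallel, all between nodes 0 and 1) = 1/(1/220 + 1/3.3 + 1/1.3) = 0.9287 Ω
R_th = 0.9287 Ω
I_n = V_th/R_th = 0.06332/0.9287 = 0.06818 A, and R_n = R_th = 0.9287 Ω

Final answer: I_n = 0.06818 A, R_n = 0.9287 Ω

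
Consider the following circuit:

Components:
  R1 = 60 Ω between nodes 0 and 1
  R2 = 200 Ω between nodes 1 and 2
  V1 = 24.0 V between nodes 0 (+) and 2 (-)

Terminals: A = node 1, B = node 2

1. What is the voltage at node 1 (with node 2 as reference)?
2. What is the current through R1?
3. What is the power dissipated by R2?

Nodal analysis, taking node 2 as the 0 V reference.
Source V1 fixes V_0 = 24 V.
KCL at each unknown node (sum of currents leaving = 0; resistances in Ω):
  Node 1: (V_1 - 24)/60 + (V_1 - 0)/200 = 0
Collecting terms: 0.02167 × V_1 = 0.4  =>  V_1 = 18.46 V
Part 1:
  Read off the nodal solution: V_1 = 18.46 V
Part 2:
  I_R1 = (V_0 - V_1)/R1 = (24 - 18.46)/60 = 0.09231 A
  Magnitude: I_R1 = 0.09231 A
Part 3:
  I_R2 = (V_1 - V_2)/R2 = (18.46 - 0)/200 = 0.09231 A
  P_R2 = I_R2² × R2 = (0.09231)² × 200 = 1.704 W

Final answers:
1. V_1 = 18.46 V
2. I_R1 = 0.09231 A
3. P_R2 = 1.704 W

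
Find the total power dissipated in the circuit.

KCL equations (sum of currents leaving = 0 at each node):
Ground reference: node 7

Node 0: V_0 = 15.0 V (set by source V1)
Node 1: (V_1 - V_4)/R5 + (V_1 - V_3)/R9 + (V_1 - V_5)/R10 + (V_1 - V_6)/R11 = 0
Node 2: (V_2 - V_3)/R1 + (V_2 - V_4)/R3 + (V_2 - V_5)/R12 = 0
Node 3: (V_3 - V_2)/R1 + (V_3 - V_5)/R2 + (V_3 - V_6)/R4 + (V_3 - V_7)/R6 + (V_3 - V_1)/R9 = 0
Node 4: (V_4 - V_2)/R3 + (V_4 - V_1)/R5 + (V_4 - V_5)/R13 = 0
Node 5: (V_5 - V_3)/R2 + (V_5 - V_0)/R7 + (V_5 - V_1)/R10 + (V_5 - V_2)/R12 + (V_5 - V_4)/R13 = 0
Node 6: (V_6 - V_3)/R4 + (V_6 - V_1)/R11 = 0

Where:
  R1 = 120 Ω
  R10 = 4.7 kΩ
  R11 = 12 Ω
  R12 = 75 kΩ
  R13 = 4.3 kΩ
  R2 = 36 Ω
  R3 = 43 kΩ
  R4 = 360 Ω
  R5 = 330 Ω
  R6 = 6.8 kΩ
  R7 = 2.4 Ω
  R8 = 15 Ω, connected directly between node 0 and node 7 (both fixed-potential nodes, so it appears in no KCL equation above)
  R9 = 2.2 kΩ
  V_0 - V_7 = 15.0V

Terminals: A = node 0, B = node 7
Nodal analysis, taking node 7 as the 0 V reference.
Source V1 fixes V_0 = 15 V.
KCL at each unknown node (sum of currents leaving = 0; resistances in Ω):
  Node 1: (V_1 - V_4)/330 + (V_1 - V_3)/2200 + (V_1 - V_5)/4700 + (V_1 - V_6)/12 = 0
  Node 2: (V_2 - V_3)/120 + (V_2 - V_4)/43000 + (V_2 - V_5)/75000 = 0
  Node 3: (V_3 - V_2)/120 + (V_3 - V_5)/36 + (V_3 - V_6)/360 + (V_3 - 0)/6800 + (V_3 - V_1)/2200 = 0
  Node 4: (V_4 - V_2)/43000 + (V_4 - V_1)/330 + (V_4 - V_5)/4300 = 0
  Node 5: (V_5 - V_3)/36 + (V_5 - 15)/2.4 + (V_5 - V_1)/4700 + (V_5 - V_2)/75000 + (V_5 - V_4)/4300 = 0
  Node 6: (V_6 - V_3)/360 + (V_6 - V_1)/12 = 0
Collecting terms (coefficients in siemens):
  0.08703·V_1 - 0.0004545·V_3 - 0.00303·V_4 - 0.0002128·V_5 - 0.08333·V_6 = 0
  0.00837·V_2 - 0.008333·V_3 - 0.00002326·V_4 - 0.00001333·V_5 = 0
  0.03949·V_3 - 0.0004545·V_1 - 0.008333·V_2 - 0.02778·V_5 - 0.002778·V_6 = 0
  0.003286·V_4 - 0.00303·V_1 - 0.00002326·V_2 - 0.0002326·V_5 = 0
  0.4449·V_5 - 0.0002128·V_1 - 0.00001333·V_2 - 0.02778·V_3 - 0.0002326·V_4 = 6.25
  0.08611·V_6 - 0.08333·V_1 - 0.002778·V_3 = 0
Solving these 6 simultaneous equations (Gaussian elimination) gives:
  V_1 = 14.93 V, V_2 = 14.92 V, V_3 = 14.92 V, V_4 = 14.93 V
  V_5 = 14.99 V, V_6 = 14.93 V
Power in each resistor, P = (ΔV)²/R:
  P_R1 = (14.92 - 14.92)²/120 = 0.0000000002217 W
  P_R2 = (14.92 - 14.99)²/36 = 0.0001685 W
  P_R3 = (14.92 - 14.93)²/43000 = 0.000000004489 W
  P_R4 = (14.92 - 14.93)²/360 = 0.0000002233 W
  P_R5 = (14.93 - 14.93)²/330 = 0.00000006956 W
  P_R6 = (14.92 - 0)²/6800 = 0.03272 W
  P_R7 = (15 - 14.99)²/2.4 = 0.00001155 W
  P_R8 = (15 - 0)²/15 = 15 W
  P_R9 = (14.93 - 14.92)²/2200 = 0.00000003902 W
  P_R10 = (14.93 - 14.99)²/4700 = 0.000001002 W
  P_R11 = (14.93 - 14.93)²/12 = 0.000000007443 W
  P_R12 = (14.92 - 14.99)²/75000 = 0.00000008052 W
  P_R13 = (14.93 - 14.99)²/4300 = 0.0000009472 W
P_total = P_R1 + P_R2 + P_R3 + P_R4 + P_R5 + P_R6 + P_R7 + P_R8 + P_R9 + P_R10 + P_R11 + P_R12 + P_R13 = 15.03 W

Final answer: 15.03 W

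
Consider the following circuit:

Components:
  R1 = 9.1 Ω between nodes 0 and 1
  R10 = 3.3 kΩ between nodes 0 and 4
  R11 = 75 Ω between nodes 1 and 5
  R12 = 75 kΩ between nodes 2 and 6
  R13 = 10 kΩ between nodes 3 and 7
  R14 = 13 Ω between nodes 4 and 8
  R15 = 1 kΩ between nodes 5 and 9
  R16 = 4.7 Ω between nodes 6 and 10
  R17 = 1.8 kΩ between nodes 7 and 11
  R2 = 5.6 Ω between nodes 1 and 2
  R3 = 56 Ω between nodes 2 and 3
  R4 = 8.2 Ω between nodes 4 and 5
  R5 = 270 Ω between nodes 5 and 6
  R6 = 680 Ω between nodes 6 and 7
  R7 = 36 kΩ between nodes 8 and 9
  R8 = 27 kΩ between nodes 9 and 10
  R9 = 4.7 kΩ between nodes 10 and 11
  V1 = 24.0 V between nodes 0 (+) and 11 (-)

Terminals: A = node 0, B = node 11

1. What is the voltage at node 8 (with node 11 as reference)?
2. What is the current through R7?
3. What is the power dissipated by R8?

Nodal analysis, taking node 11 as the 0 V reference.
Source V1 fixes V_0 = 24 V.
KCL at each unknown node (sum of currents leaving = 0; resistances in Ω):
  Node 1: (V_1 - 24)/9.1 + (V_1 - V_2)/5.6 + (V_1 - V_5)/75 = 0
  Node 2: (V_2 - V_1)/5.6 + (V_2 - V_3)/56 + (V_2 - V_6)/75000 = 0
  Node 3: (V_3 - V_2)/56 + (V_3 - V_7)/10000 = 0
  Node 4: (V_4 - V_5)/8.2 + (V_4 - 24)/3300 + (V_4 - V_8)/13 = 0
  Node 5: (V_5 - V_4)/8.2 + (V_5 - V_6)/270 + (V_5 - V_1)/75 + (V_5 - V_9)/1000 = 0
  Node 6: (V_6 - V_5)/270 + (V_6 - V_7)/680 + (V_6 - V_2)/75000 + (V_6 - V_10)/4.7 = 0
  Node 7: (V_7 - V_6)/680 + (V_7 - V_3)/10000 + (V_7 - 0)/1800 = 0
  Node 8: (V_8 - V_9)/36000 + (V_8 - V_4)/13 = 0
  Node 9: (V_9 - V_8)/36000 + (V_9 - V_10)/27000 + (V_9 - V_5)/1000 = 0
  Node 10: (V_10 - V_9)/27000 + (V_10 - 0)/4700 + (V_10 - V_6)/4.7 = 0
Collecting terms (coefficients in siemens):
  0.3018·V_1 - 0.1786·V_2 - 0.01333·V_5 = 2.637
  0.1964·V_2 - 0.1786·V_1 - 0.01786·V_3 - 0.00001333·V_6 = 0
  0.01796·V_3 - 0.01786·V_2 - 0.0001·V_7 = 0
  0.1992·V_4 - 0.122·V_5 - 0.07692·V_8 = 0.007273
  0.14·V_5 - 0.01333·V_1 - 0.122·V_4 - 0.003704·V_6 - 0.001·V_9 = 0
  0.218·V_6 - 0.00001333·V_2 - 0.003704·V_5 - 0.001471·V_7 - 0.2128·V_10 = 0
  0.002126·V_7 - 0.0001·V_3 - 0.001471·V_6 = 0
  0.07695·V_8 - 0.07692·V_4 - 0.00002778·V_9 = 0
  0.001065·V_9 - 0.001·V_5 - 0.00002778·V_8 - 0.00003704·V_10 = 0
  0.213·V_10 - 0.2128·V_6 - 0.00003704·V_9 = 0
Solving these 10 simultaneous equations (Gaussian elimination) gives:
  V_1 = 23.89 V, V_2 = 23.88 V, V_3 = 23.83 V, V_4 = 23.04 V
  V_5 = 23.04 V, V_6 = 19.94 V, V_7 = 14.92 V, V_8 = 23.04 V
  V_9 = 22.93 V, V_10 = 19.93 V
Part 1:
  Read off the nodal solution: V_8 = 23.04 V
Part 2:
  I_R7 = (V_8 - V_9)/R7 = (23.04 - 22.93)/36000 = 0.000003074 A
  Magnitude: I_R7 = 0.000003074 A
Part 3:
  I_R8 = (V_9 - V_10)/R8 = (22.93 - 19.93)/27000 = 0.0001114 A
  P_R8 = I_R8² × R8 = (0.0001114)² × 27000 = 0.0003351 W

Final answers:
1. V_8 = 23.04 V
2. I_R7 = 3.074e-06 A
3. P_R8 = 0.0003351 W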